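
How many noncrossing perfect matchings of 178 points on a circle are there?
C_89 = 254224158304000796523953440778841647086547372026600

These noncrossing handshakes are counted by the Catalan number C_n = (1/(n + 1)) · C(2n, n). For n = 89: C_89 = (1/90) · C(178, 89) = 22880174247360071687155809670095748237789263482394000/90 = 254224158304000796523953440778841647086547372026600.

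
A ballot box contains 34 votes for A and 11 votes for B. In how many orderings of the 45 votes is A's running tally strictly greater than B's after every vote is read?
Strict-lead orderings = 5188082354

Total orderings of the 45 votes with 34 for A: C(45, 34) = 10150595910. By the Bertrand ballot formula (Cycle Lemma / reflection principle), the number of orderings in which A is strictly ahead of B throughout is (p − q)/(p + q) · C(p + q, p) = (34 − 11)/(34 + 11) · 10150595910 = 5188082354.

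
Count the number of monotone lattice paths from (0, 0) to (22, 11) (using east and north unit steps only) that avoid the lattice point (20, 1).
Number of paths = 193535334

Total paths from (0, 0) to (22, 11): C(33, 22) = 193536720. Paths through (20, 1): (paths (0, 0) → (20, 1)) × (paths (20, 1) → (22, 11)) = C(21, 20) · C(12, 2) = 21 · 66 = 1386. Avoidance count = 193536720 − 1386 = 193535334.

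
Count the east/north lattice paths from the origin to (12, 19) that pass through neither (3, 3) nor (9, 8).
Number of paths = 94775545

Inclusion–exclusion. Total paths: C(31, 12) = 141120525. Through P₁: C(6, 3)·C(25, 9) = 40859500. Through P₂: C(17, 9)·C(14, 3) = 8848840. Since P₁ is strictly southwest of P₂, a monotone path through both must visit P₁ then P₂; paths through both = C(6, 3)·C(11, 6)·C(14, 3) = 3363360. Avoid both = 141120525 − 40859500 − 8848840 + 3363360 = 94775545.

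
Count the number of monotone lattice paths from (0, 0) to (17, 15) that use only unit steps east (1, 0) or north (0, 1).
Number of paths = 565722720

A monotone lattice path from (0, 0) to (17, 15) consists of 17 east steps and 15 north steps in some order, so it is determined by which 17 of the 32 steps are east. The count is C(32, 17) = 565722720.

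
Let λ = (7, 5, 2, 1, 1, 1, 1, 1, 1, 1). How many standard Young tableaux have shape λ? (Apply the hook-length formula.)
# SYT of shape (7, 5, 2, 1, 1, 1, 1, 1, 1, 1) = 94012380

Hook-length formula: f^λ = n! / Π hook(c), product over all cells c of the Young diagram. For λ = (7, 5, 2, 1, 1, 1, 1, 1, 1, 1), n = 21 boxes. Hook lengths by row (left-to-right, top-to-bottom): [16, 8, 6, 5, 4, 2, 1]; [13, 5, 3, 2, 1]; [9, 1]; [7]; [6]; [5]; [4]; [3]; [2]; [1]. Product of hooks = 543449088000. So f^λ = 21! / 543449088000 = 51090942171709440000 / 543449088000 = 94012380.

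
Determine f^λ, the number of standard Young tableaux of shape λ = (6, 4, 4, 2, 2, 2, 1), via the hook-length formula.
# SYT of shape (6, 4, 4, 2, 2, 2, 1) = 543182640

Hook-length formula: f^λ = n! / Π hook(c), product over all cells c of the Young diagram. For λ = (6, 4, 4, 2, 2, 2, 1), n = 21 boxes. Hook lengths by row (left-to-right, top-to-bottom): [12, 10, 6, 5, 2, 1]; [9, 7, 3, 2]; [8, 6, 2, 1]; [5, 3]; [4, 2]; [3, 1]; [1]. Product of hooks = 94058496000. So f^λ = 21! / 94058496000 = 51090942171709440000 / 94058496000 = 543182640.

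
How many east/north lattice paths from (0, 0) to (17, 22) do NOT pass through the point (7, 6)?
Number of paths = 41906180550

Total paths from (0, 0) to (17, 22): C(39, 17) = 51021117810. Paths through (7, 6): (paths (0, 0) → (7, 6)) × (paths (7, 6) → (17, 22)) = C(13, 7) · C(26, 10) = 1716 · 5311735 = 9114937260. Avoidance count = 51021117810 − 9114937260 = 41906180550.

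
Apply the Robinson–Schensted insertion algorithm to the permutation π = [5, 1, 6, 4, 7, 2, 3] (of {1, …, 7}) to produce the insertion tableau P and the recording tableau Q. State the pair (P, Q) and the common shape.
P = [1, 2, 3] / [4, 6, 7] / [5];  Q = [1, 3, 5] / [2, 4, 7] / [6];  common shape = (3, 3, 1)

Row-insert the values π_1, π_2, … into P one at a time, bumping the leftmost entry strictly greater than the inserted value down to the next row. The recording tableau Q records, in position (i, j), the step at which that cell was added to P.
  Insert 5 (step 1): P = [5];  Q = [1]
  Insert 1 (step 2): P = [1] / [5];  Q = [1] / [2]
  Insert 6 (step 3): P = [1, 6] / [5];  Q = [1, 3] / [2]
  Insert 4 (step 4): P = [1, 4] / [5, 6];  Q = [1, 3] / [2, 4]
  Insert 7 (step 5): P = [1, 4, 7] / [5, 6];  Q = [1, 3, 5] / [2, 4]
  Insert 2 (step 6): P = [1, 2, 7] / [4, 6] / [5];  Q = [1, 3, 5] / [2, 4] / [6]
  Insert 3 (step 7): P = [1, 2, 3] / [4, 6, 7] / [5];  Q = [1, 3, 5] / [2, 4, 7] / [6]
Final shape: (3, 3, 1).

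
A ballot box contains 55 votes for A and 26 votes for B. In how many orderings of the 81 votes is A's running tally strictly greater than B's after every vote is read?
Strict-lead orderings = 405346084712446539872

Total orderings of the 81 votes with 55 for A: C(81, 55) = 1132173546955454128608. By the Bertrand ballot formula (Cycle Lemma / reflection principle), the number of orderings in which A is strictly ahead of B throughout is (p − q)/(p + q) · C(p + q, p) = (55 − 26)/(55 + 26) · 1132173546955454128608 = 405346084712446539872.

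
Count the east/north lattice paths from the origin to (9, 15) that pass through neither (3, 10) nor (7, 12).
Number of paths = 714392

Inclusion–exclusion. Total paths: C(24, 9) = 1307504. Through P₁: C(13, 3)·C(11, 6) = 132132. Through P₂: C(19, 7)·C(5, 2) = 503880. Since P₁ is strictly southwest of P₂, a monotone path through both must visit P₁ then P₂; paths through both = C(13, 3)·C(6, 4)·C(5, 2) = 42900. Avoid both = 1307504 − 132132 − 503880 + 42900 = 714392.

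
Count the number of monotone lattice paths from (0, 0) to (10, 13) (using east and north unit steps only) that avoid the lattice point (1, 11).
Number of paths = 1143406

Total paths from (0, 0) to (10, 13): C(23, 10) = 1144066. Paths through (1, 11): (paths (0, 0) → (1, 11)) × (paths (1, 11) → (10, 13)) = C(12, 1) · C(11, 9) = 12 · 55 = 660. Avoidance count = 1144066 − 660 = 1143406.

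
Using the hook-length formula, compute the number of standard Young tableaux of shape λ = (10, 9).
# SYT of shape (10, 9) = 16796

Hook-length formula: f^λ = n! / Π hook(c), product over all cells c of the Young diagram. For λ = (10, 9), n = 19 boxes. Hook lengths by row (left-to-right, top-to-bottom): [11, 10, 9, 8, 7, 6, 5, 4, 3, 1]; [9, 8, 7, 6, 5, 4, 3, 2, 1]. Product of hooks = 7242504192000. So f^λ = 19! / 7242504192000 = 121645100408832000 / 7242504192000 = 16796.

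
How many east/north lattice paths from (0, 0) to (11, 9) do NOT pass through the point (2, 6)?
Number of paths = 161800

Total paths from (0, 0) to (11, 9): C(20, 11) = 167960. Paths through (2, 6): (paths (0, 0) → (2, 6)) × (paths (2, 6) → (11, 9)) = C(8, 2) · C(12, 9) = 28 · 220 = 6160. Avoidance count = 167960 − 6160 = 161800.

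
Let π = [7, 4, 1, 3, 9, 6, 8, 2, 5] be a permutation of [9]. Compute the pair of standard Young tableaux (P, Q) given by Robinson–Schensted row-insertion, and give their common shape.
P = [1, 2, 5, 8] / [3, 6] / [4, 9] / [7];  Q = [1, 4, 5, 7] / [2, 6] / [3, 9] / [8];  common shape = (4, 2, 2, 1)

Row-insert the values π_1, π_2, … into P one at a time, bumping the leftmost entry strictly greater than the inserted value down to the next row. The recording tableau Q records, in position (i, j), the step at which that cell was added to P.
  Insert 7 (step 1): P = [7];  Q = [1]
  Insert 4 (step 2): P = [4] / [7];  Q = [1] / [2]
  Insert 1 (step 3): P = [1] / [4] / [7];  Q = [1] / [2] / [3]
  Insert 3 (step 4): P = [1, 3] / [4] / [7];  Q = [1, 4] / [2] / [3]
  Insert 9 (step 5): P = [1, 3, 9] / [4] / [7];  Q = [1, 4, 5] / [2] / [3]
  Insert 6 (step 6): P = [1, 3, 6] / [4, 9] / [7];  Q = [1, 4, 5] / [2, 6] / [3]
  Insert 8 (step 7): P = [1, 3, 6, 8] / [4, 9] / [7];  Q = [1, 4, 5, 7] / [2, 6] / [3]
  Insert 2 (step 8): P = [1, 2, 6, 8] / [3, 9] / [4] / [7];  Q = [1, 4, 5, 7] / [2, 6] / [3] / [8]
  Insert 5 (step 9): P = [1, 2, 5, 8] / [3, 6] / [4, 9] / [7];  Q = [1, 4, 5, 7] / [2, 6] / [3, 9] / [8]
Final shape: (4, 2, 2, 1).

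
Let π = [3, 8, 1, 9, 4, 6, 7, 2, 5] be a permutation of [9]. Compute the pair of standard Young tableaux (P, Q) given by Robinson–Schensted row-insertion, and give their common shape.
P = [1, 2, 5, 7] / [3, 4, 6] / [8, 9];  Q = [1, 2, 4, 7] / [3, 5, 6] / [8, 9];  common shape = (4, 3, 2)

Row-insert the values π_1, π_2, … into P one at a time, bumping the leftmost entry strictly greater than the inserted value down to the next row. The recording tableau Q records, in position (i, j), the step at which that cell was added to P.
  Insert 3 (step 1): P = [3];  Q = [1]
  Insert 8 (step 2): P = [3, 8];  Q = [1, 2]
  Insert 1 (step 3): P = [1, 8] / [3];  Q = [1, 2] / [3]
  Insert 9 (step 4): P = [1, 8, 9] / [3];  Q = [1, 2, 4] / [3]
  Insert 4 (step 5): P = [1, 4, 9] / [3, 8];  Q = [1, 2, 4] / [3, 5]
  Insert 6 (step 6): P = [1, 4, 6] / [3, 8, 9];  Q = [1, 2, 4] / [3, 5, 6]
  Insert 7 (step 7): P = [1, 4, 6, 7] / [3, 8, 9];  Q = [1, 2, 4, 7] / [3, 5, 6]
  Insert 2 (step 8): P = [1, 2, 6, 7] / [3, 4, 9] / [8];  Q = [1, 2, 4, 7] / [3, 5, 6] / [8]
  Insert 5 (step 9): P = [1, 2, 5, 7] / [3, 4, 6] / [8, 9];  Q = [1, 2, 4, 7] / [3, 5, 6] / [8, 9]
Final shape: (4, 3, 2).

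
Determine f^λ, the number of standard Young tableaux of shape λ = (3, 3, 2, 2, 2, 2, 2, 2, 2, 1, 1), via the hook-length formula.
# SYT of shape (3, 3, 2, 2, 2, 2, 2, 2, 2, 1, 1) = 6565944

Hook-length formula: f^λ = n! / Π hook(c), product over all cells c of the Young diagram. For λ = (3, 3, 2, 2, 2, 2, 2, 2, 2, 1, 1), n = 22 boxes. Hook lengths by row (left-to-right, top-to-bottom): [13, 10, 2]; [12, 9, 1]; [10, 7]; [9, 6]; [8, 5]; [7, 4]; [6, 3]; [5, 2]; [4, 1]; [2]; [1]. Product of hooks = 171186462720000. So f^λ = 22! / 171186462720000 = 1124000727777607680000 / 171186462720000 = 6565944.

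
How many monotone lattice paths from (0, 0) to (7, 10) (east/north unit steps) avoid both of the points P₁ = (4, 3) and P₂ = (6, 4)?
Number of paths = 14513

Inclusion–exclusion. Total paths: C(17, 7) = 19448. Through P₁: C(7, 4)·C(10, 3) = 4200. Through P₂: C(10, 6)·C(7, 1) = 1470. Since P₁ is strictly southwest of P₂, a monotone path through both must visit P₁ then P₂; paths through both = C(7, 4)·C(3, 2)·C(7, 1) = 735. Avoid both = 19448 − 4200 − 1470 + 735 = 14513.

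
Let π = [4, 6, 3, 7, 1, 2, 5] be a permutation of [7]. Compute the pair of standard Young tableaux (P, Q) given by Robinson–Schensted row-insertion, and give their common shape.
P = [1, 2, 5] / [3, 6, 7] / [4];  Q = [1, 2, 4] / [3, 6, 7] / [5];  common shape = (3, 3, 1)

Row-insert the values π_1, π_2, … into P one at a time, bumping the leftmost entry strictly greater than the inserted value down to the next row. The recording tableau Q records, in position (i, j), the step at which that cell was added to P.
  Insert 4 (step 1): P = [4];  Q = [1]
  Insert 6 (step 2): P = [4, 6];  Q = [1, 2]
  Insert 3 (step 3): P = [3, 6] / [4];  Q = [1, 2] / [3]
  Insert 7 (step 4): P = [3, 6, 7] / [4];  Q = [1, 2, 4] / [3]
  Insert 1 (step 5): P = [1, 6, 7] / [3] / [4];  Q = [1, 2, 4] / [3] / [5]
  Insert 2 (step 6): P = [1, 2, 7] / [3, 6] / [4];  Q = [1, 2, 4] / [3, 6] / [5]
  Insert 5 (step 7): P = [1, 2, 5] / [3, 6, 7] / [4];  Q = [1, 2, 4] / [3, 6, 7] / [5]
Final shape: (3, 3, 1).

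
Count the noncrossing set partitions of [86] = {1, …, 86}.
C_86 = 4180080073556524734514695828170907458428751314320

These noncrossing partitions are counted by the Catalan number C_n = (1/(n + 1)) · C(2n, n). For n = 86: C_86 = (1/87) · C(172, 86) = 363666966399417651902778537050868948883301364345840/87 = 4180080073556524734514695828170907458428751314320.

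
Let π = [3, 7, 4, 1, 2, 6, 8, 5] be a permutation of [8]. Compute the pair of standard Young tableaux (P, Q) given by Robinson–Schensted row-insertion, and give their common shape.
P = [1, 2, 5, 8] / [3, 4, 6] / [7];  Q = [1, 2, 6, 7] / [3, 5, 8] / [4];  common shape = (4, 3, 1)

Row-insert the values π_1, π_2, … into P one at a time, bumping the leftmost entry strictly greater than the inserted value down to the next row. The recording tableau Q records, in position (i, j), the step at which that cell was added to P.
  Insert 3 (step 1): P = [3];  Q = [1]
  Insert 7 (step 2): P = [3, 7];  Q = [1, 2]
  Insert 4 (step 3): P = [3, 4] / [7];  Q = [1, 2] / [3]
  Insert 1 (step 4): P = [1, 4] / [3] / [7];  Q = [1, 2] / [3] / [4]
  Insert 2 (step 5): P = [1, 2] / [3, 4] / [7];  Q = [1, 2] / [3, 5] / [4]
  Insert 6 (step 6): P = [1, 2, 6] / [3, 4] / [7];  Q = [1, 2, 6] / [3, 5] / [4]
  Insert 8 (step 7): P = [1, 2, 6, 8] / [3, 4] / [7];  Q = [1, 2, 6, 7] / [3, 5] / [4]
  Insert 5 (step 8): P = [1, 2, 5, 8] / [3, 4, 6] / [7];  Q = [1, 2, 6, 7] / [3, 5, 8] / [4]
Final shape: (4, 3, 1).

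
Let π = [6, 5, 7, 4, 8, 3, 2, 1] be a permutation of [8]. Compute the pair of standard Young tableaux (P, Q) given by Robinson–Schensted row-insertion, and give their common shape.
P = [1, 7, 8] / [2] / [3] / [4] / [5] / [6];  Q = [1, 3, 5] / [2] / [4] / [6] / [7] / [8];  common shape = (3, 1, 1, 1, 1, 1)

Row-insert the values π_1, π_2, … into P one at a time, bumping the leftmost entry strictly greater than the inserted value down to the next row. The recording tableau Q records, in position (i, j), the step at which that cell was added to P.
  Insert 6 (step 1): P = [6];  Q = [1]
  Insert 5 (step 2): P = [5] / [6];  Q = [1] / [2]
  Insert 7 (step 3): P = [5, 7] / [6];  Q = [1, 3] / [2]
  Insert 4 (step 4): P = [4, 7] / [5] / [6];  Q = [1, 3] / [2] / [4]
  Insert 8 (step 5): P = [4, 7, 8] / [5] / [6];  Q = [1, 3, 5] / [2] / [4]
  Insert 3 (step 6): P = [3, 7, 8] / [4] / [5] / [6];  Q = [1, 3, 5] / [2] / [4] / [6]
  Insert 2 (step 7): P = [2, 7, 8] / [3] / [4] / [5] / [6];  Q = [1, 3, 5] / [2] / [4] / [6] / [7]
  Insert 1 (step 8): P = [1, 7, 8] / [2] / [3] / [4] / [5] / [6];  Q = [1, 3, 5] / [2] / [4] / [6] / [7] / [8]
Final shape: (3, 1, 1, 1, 1, 1).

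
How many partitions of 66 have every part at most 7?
p(66, parts ≤ 7) = 70281

Use the recurrence p(n, m) = p(n, m−1) + p(n−m, m): either the largest part is < m (count p(n, m−1)) or the largest part is exactly m (remove one copy of m, count p(n−m, m)). With p(0, ·) = 1 this gives p(66, parts ≤ 7) = 70281. (By conjugating Young diagrams, this also counts partitions of 66 into at most 7 parts.)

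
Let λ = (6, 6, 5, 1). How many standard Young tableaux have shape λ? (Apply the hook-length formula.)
# SYT of shape (6, 6, 5, 1) = 1021020

Hook-length formula: f^λ = n! / Π hook(c), product over all cells c of the Young diagram. For λ = (6, 6, 5, 1), n = 18 boxes. Hook lengths by row (left-to-right, top-to-bottom): [9, 7, 6, 5, 4, 2]; [8, 6, 5, 4, 3, 1]; [6, 4, 3, 2, 1]; [1]. Product of hooks = 6270566400. So f^λ = 18! / 6270566400 = 6402373705728000 / 6270566400 = 1021020.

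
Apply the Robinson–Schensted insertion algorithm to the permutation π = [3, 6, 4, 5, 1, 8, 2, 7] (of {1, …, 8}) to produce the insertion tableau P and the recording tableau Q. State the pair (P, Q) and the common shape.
P = [1, 2, 5, 7] / [3, 4, 8] / [6];  Q = [1, 2, 4, 6] / [3, 7, 8] / [5];  common shape = (4, 3, 1)

Row-insert the values π_1, π_2, … into P one at a time, bumping the leftmost entry strictly greater than the inserted value down to the next row. The recording tableau Q records, in position (i, j), the step at which that cell was added to P.
  Insert 3 (step 1): P = [3];  Q = [1]
  Insert 6 (step 2): P = [3, 6];  Q = [1, 2]
  Insert 4 (step 3): P = [3, 4] / [6];  Q = [1, 2] / [3]
  Insert 5 (step 4): P = [3, 4, 5] / [6];  Q = [1, 2, 4] / [3]
  Insert 1 (step 5): P = [1, 4, 5] / [3] / [6];  Q = [1, 2, 4] / [3] / [5]
  Insert 8 (step 6): P = [1, 4, 5, 8] / [3] / [6];  Q = [1, 2, 4, 6] / [3] / [5]
  Insert 2 (step 7): P = [1, 2, 5, 8] / [3, 4] / [6];  Q = [1, 2, 4, 6] / [3, 7] / [5]
  Insert 7 (step 8): P = [1, 2, 5, 7] / [3, 4, 8] / [6];  Q = [1, 2, 4, 6] / [3, 7, 8] / [5]
Final shape: (4, 3, 1).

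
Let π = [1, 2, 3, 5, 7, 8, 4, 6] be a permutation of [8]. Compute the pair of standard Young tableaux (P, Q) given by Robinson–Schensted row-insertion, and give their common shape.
P = [1, 2, 3, 4, 6, 8] / [5, 7];  Q = [1, 2, 3, 4, 5, 6] / [7, 8];  common shape = (6, 2)

Row-insert the values π_1, π_2, … into P one at a time, bumping the leftmost entry strictly greater than the inserted value down to the next row. The recording tableau Q records, in position (i, j), the step at which that cell was added to P.
  Insert 1 (step 1): P = [1];  Q = [1]
  Insert 2 (step 2): P = [1, 2];  Q = [1, 2]
  Insert 3 (step 3): P = [1, 2, 3];  Q = [1, 2, 3]
  Insert 5 (step 4): P = [1, 2, 3, 5];  Q = [1, 2, 3, 4]
  Insert 7 (step 5): P = [1, 2, 3, 5, 7];  Q = [1, 2, 3, 4, 5]
  Insert 8 (step 6): P = [1, 2, 3, 5, 7, 8];  Q = [1, 2, 3, 4, 5, 6]
  Insert 4 (step 7): P = [1, 2, 3, 4, 7, 8] / [5];  Q = [1, 2, 3, 4, 5, 6] / [7]
  Insert 6 (step 8): P = [1, 2, 3, 4, 6, 8] / [5, 7];  Q = [1, 2, 3, 4, 5, 6] / [7, 8]
Final shape: (6, 2).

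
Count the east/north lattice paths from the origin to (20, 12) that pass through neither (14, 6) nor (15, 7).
Number of paths = 166536552

Inclusion–exclusion. Total paths: C(32, 20) = 225792840. Through P₁: C(20, 14)·C(12, 6) = 35814240. Through P₂: C(22, 15)·C(10, 5) = 42977088. Since P₁ is strictly southwest of P₂, a monotone path through both must visit P₁ then P₂; paths through both = C(20, 14)·C(2, 1)·C(10, 5) = 19535040. Avoid both = 225792840 − 35814240 − 42977088 + 19535040 = 166536552.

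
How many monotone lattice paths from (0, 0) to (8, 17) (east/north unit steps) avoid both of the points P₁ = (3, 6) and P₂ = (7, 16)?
Number of paths = 392517

Inclusion–exclusion. Total paths: C(25, 8) = 1081575. Through P₁: C(9, 3)·C(16, 5) = 366912. Through P₂: C(23, 7)·C(2, 1) = 490314. Since P₁ is strictly southwest of P₂, a monotone path through both must visit P₁ then P₂; paths through both = C(9, 3)·C(14, 4)·C(2, 1) = 168168. Avoid both = 1081575 − 366912 − 490314 + 168168 = 392517.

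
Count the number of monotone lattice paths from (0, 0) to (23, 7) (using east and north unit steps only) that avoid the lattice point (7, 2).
Number of paths = 1303236

Total paths from (0, 0) to (23, 7): C(30, 23) = 2035800. Paths through (7, 2): (paths (0, 0) → (7, 2)) × (paths (7, 2) → (23, 7)) = C(9, 7) · C(21, 16) = 36 · 20349 = 732564. Avoidance count = 2035800 − 732564 = 1303236.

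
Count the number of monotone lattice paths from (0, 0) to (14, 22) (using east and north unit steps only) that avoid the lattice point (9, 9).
Number of paths = 3379721040

Total paths from (0, 0) to (14, 22): C(36, 14) = 3796297200. Paths through (9, 9): (paths (0, 0) → (9, 9)) × (paths (9, 9) → (14, 22)) = C(18, 9) · C(18, 5) = 48620 · 8568 = 416576160. Avoidance count = 3796297200 − 416576160 = 3379721040.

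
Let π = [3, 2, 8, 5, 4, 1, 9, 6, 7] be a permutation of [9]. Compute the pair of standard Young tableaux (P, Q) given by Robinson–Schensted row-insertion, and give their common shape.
P = [1, 4, 6, 7] / [2, 5, 9] / [3] / [8];  Q = [1, 3, 7, 9] / [2, 4, 8] / [5] / [6];  common shape = (4, 3, 1, 1)

Row-insert the values π_1, π_2, … into P one at a time, bumping the leftmost entry strictly greater than the inserted value down to the next row. The recording tableau Q records, in position (i, j), the step at which that cell was added to P.
  Insert 3 (step 1): P = [3];  Q = [1]
  Insert 2 (step 2): P = [2] / [3];  Q = [1] / [2]
  Insert 8 (step 3): P = [2, 8] / [3];  Q = [1, 3] / [2]
  Insert 5 (step 4): P = [2, 5] / [3, 8];  Q = [1, 3] / [2, 4]
  Insert 4 (step 5): P = [2, 4] / [3, 5] / [8];  Q = [1, 3] / [2, 4] / [5]
  Insert 1 (step 6): P = [1, 4] / [2, 5] / [3] / [8];  Q = [1, 3] / [2, 4] / [5] / [6]
  Insert 9 (step 7): P = [1, 4, 9] / [2, 5] / [3] / [8];  Q = [1, 3, 7] / [2, 4] / [5] / [6]
  Insert 6 (step 8): P = [1, 4, 6] / [2, 5, 9] / [3] / [8];  Q = [1, 3, 7] / [2, 4, 8] / [5] / [6]
  Insert 7 (step 9): P = [1, 4, 6, 7] / [2, 5, 9] / [3] / [8];  Q = [1, 3, 7, 9] / [2, 4, 8] / [5] / [6]
Final shape: (4, 3, 1, 1).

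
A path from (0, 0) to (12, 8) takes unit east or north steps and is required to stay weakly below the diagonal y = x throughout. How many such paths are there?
Number of paths = 48450

By the reflection principle (André's argument), the number of monotone paths to (12, 8) with n ≤ m that never go above y = x is C(20, 12) − C(20, 13) = 125970 − 77520 = 48450.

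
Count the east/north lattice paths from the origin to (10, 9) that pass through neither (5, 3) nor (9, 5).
Number of paths = 60696

Inclusion–exclusion. Total paths: C(19, 10) = 92378. Through P₁: C(8, 5)·C(11, 5) = 25872. Through P₂: C(14, 9)·C(5, 1) = 10010. Since P₁ is strictly southwest of P₂, a monotone path through both must visit P₁ then P₂; paths through both = C(8, 5)·C(6, 4)·C(5, 1) = 4200. Avoid both = 92378 − 25872 − 10010 + 4200 = 60696.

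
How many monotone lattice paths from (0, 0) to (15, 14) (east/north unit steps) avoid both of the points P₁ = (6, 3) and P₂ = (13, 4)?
Number of paths = 63337392

Inclusion–exclusion. Total paths: C(29, 15) = 77558760. Through P₁: C(9, 6)·C(20, 9) = 14108640. Through P₂: C(17, 13)·C(12, 2) = 157080. Since P₁ is strictly southwest of P₂, a monotone path through both must visit P₁ then P₂; paths through both = C(9, 6)·C(8, 7)·C(12, 2) = 44352. Avoid both = 77558760 − 14108640 − 157080 + 44352 = 63337392.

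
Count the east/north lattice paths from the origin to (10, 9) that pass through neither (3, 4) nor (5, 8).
Number of paths = 60086

Inclusion–exclusion. Total paths: C(19, 10) = 92378. Through P₁: C(7, 3)·C(12, 7) = 27720. Through P₂: C(13, 5)·C(6, 5) = 7722. Since P₁ is strictly southwest of P₂, a monotone path through both must visit P₁ then P₂; paths through both = C(7, 3)·C(6, 2)·C(6, 5) = 3150. Avoid both = 92378 − 27720 − 7722 + 3150 = 60086.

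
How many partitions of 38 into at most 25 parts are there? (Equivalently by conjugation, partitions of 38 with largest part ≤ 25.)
p(38, parts ≤ 25) = 25743

Use the recurrence p(n, m) = p(n, m−1) + p(n−m, m): either the largest part is < m (count p(n, m−1)) or the largest part is exactly m (remove one copy of m, count p(n−m, m)). With p(0, ·) = 1 this gives p(38, parts ≤ 25) = 25743. (By conjugating Young diagrams, this also counts partitions of 38 into at most 25 parts.)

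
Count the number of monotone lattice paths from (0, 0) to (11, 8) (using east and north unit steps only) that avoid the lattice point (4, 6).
Number of paths = 68022

Total paths from (0, 0) to (11, 8): C(19, 11) = 75582. Paths through (4, 6): (paths (0, 0) → (4, 6)) × (paths (4, 6) → (11, 8)) = C(10, 4) · C(9, 7) = 210 · 36 = 7560. Avoidance count = 75582 − 7560 = 68022.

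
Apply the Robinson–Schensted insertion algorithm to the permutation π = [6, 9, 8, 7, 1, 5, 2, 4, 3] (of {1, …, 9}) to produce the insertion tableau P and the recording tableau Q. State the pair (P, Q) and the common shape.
P = [1, 2, 3] / [4, 7] / [5] / [6] / [8] / [9];  Q = [1, 2, 8] / [3, 6] / [4] / [5] / [7] / [9];  common shape = (3, 2, 1, 1, 1, 1)

Row-insert the values π_1, π_2, … into P one at a time, bumping the leftmost entry strictly greater than the inserted value down to the next row. The recording tableau Q records, in position (i, j), the step at which that cell was added to P.
  Insert 6 (step 1): P = [6];  Q = [1]
  Insert 9 (step 2): P = [6, 9];  Q = [1, 2]
  Insert 8 (step 3): P = [6, 8] / [9];  Q = [1, 2] / [3]
  Insert 7 (step 4): P = [6, 7] / [8] / [9];  Q = [1, 2] / [3] / [4]
  Insert 1 (step 5): P = [1, 7] / [6] / [8] / [9];  Q = [1, 2] / [3] / [4] / [5]
  Insert 5 (step 6): P = [1, 5] / [6, 7] / [8] / [9];  Q = [1, 2] / [3, 6] / [4] / [5]
  Insert 2 (step 7): P = [1, 2] / [5, 7] / [6] / [8] / [9];  Q = [1, 2] / [3, 6] / [4] / [5] / [7]
  Insert 4 (step 8): P = [1, 2, 4] / [5, 7] / [6] / [8] / [9];  Q = [1, 2, 8] / [3, 6] / [4] / [5] / [7]
  Insert 3 (step 9): P = [1, 2, 3] / [4, 7] / [5] / [6] / [8] / [9];  Q = [1, 2, 8] / [3, 6] / [4] / [5] / [7] / [9]
Final shape: (3, 2, 1, 1, 1, 1).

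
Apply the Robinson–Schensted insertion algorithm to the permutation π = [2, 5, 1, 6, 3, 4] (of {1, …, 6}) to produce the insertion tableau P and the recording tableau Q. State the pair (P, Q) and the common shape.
P = [1, 3, 4] / [2, 5, 6];  Q = [1, 2, 4] / [3, 5, 6];  common shape = (3, 3)

Row-insert the values π_1, π_2, … into P one at a time, bumping the leftmost entry strictly greater than the inserted value down to the next row. The recording tableau Q records, in position (i, j), the step at which that cell was added to P.
  Insert 2 (step 1): P = [2];  Q = [1]
  Insert 5 (step 2): P = [2, 5];  Q = [1, 2]
  Insert 1 (step 3): P = [1, 5] / [2];  Q = [1, 2] / [3]
  Insert 6 (step 4): P = [1, 5, 6] / [2];  Q = [1, 2, 4] / [3]
  Insert 3 (step 5): P = [1, 3, 6] / [2, 5];  Q = [1, 2, 4] / [3, 5]
  Insert 4 (step 6): P = [1, 3, 4] / [2, 5, 6];  Q = [1, 2, 4] / [3, 5, 6]
Final shape: (3, 3).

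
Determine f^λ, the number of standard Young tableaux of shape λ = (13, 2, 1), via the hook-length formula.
# SYT of shape (13, 2, 1) = 896

Hook-length formula: f^λ = n! / Π hook(c), product over all cells c of the Young diagram. For λ = (13, 2, 1), n = 16 boxes. Hook lengths by row (left-to-right, top-to-bottom): [15, 13, 11, 10, 9, 8, 7, 6, 5, 4, 3, 2, 1]; [3, 1]; [1]. Product of hooks = 23351328000. So f^λ = 16! / 23351328000 = 20922789888000 / 23351328000 = 896.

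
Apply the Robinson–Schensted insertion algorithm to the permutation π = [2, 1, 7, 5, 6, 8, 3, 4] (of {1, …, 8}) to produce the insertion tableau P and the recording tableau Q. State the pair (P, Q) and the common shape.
P = [1, 3, 4, 8] / [2, 5, 6] / [7];  Q = [1, 3, 5, 6] / [2, 4, 8] / [7];  common shape = (4, 3, 1)

Row-insert the values π_1, π_2, … into P one at a time, bumping the leftmost entry strictly greater than the inserted value down to the next row. The recording tableau Q records, in position (i, j), the step at which that cell was added to P.
  Insert 2 (step 1): P = [2];  Q = [1]
  Insert 1 (step 2): P = [1] / [2];  Q = [1] / [2]
  Insert 7 (step 3): P = [1, 7] / [2];  Q = [1, 3] / [2]
  Insert 5 (step 4): P = [1, 5] / [2, 7];  Q = [1, 3] / [2, 4]
  Insert 6 (step 5): P = [1, 5, 6] / [2, 7];  Q = [1, 3, 5] / [2, 4]
  Insert 8 (step 6): P = [1, 5, 6, 8] / [2, 7];  Q = [1, 3, 5, 6] / [2, 4]
  Insert 3 (step 7): P = [1, 3, 6, 8] / [2, 5] / [7];  Q = [1, 3, 5, 6] / [2, 4] / [7]
  Insert 4 (step 8): P = [1, 3, 4, 8] / [2, 5, 6] / [7];  Q = [1, 3, 5, 6] / [2, 4, 8] / [7]
Final shape: (4, 3, 1).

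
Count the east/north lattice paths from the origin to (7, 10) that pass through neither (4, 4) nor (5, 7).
Number of paths = 8448

Inclusion–exclusion. Total paths: C(17, 7) = 19448. Through P₁: C(8, 4)·C(9, 3) = 5880. Through P₂: C(12, 5)·C(5, 2) = 7920. Since P₁ is strictly southwest of P₂, a monotone path through both must visit P₁ then P₂; paths through both = C(8, 4)·C(4, 1)·C(5, 2) = 2800. Avoid both = 19448 − 5880 − 7920 + 2800 = 8448.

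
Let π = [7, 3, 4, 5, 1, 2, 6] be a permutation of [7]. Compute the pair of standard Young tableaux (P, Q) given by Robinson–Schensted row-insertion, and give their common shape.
P = [1, 2, 5, 6] / [3, 4] / [7];  Q = [1, 3, 4, 7] / [2, 6] / [5];  common shape = (4, 2, 1)

Row-insert the values π_1, π_2, … into P one at a time, bumping the leftmost entry strictly greater than the inserted value down to the next row. The recording tableau Q records, in position (i, j), the step at which that cell was added to P.
  Insert 7 (step 1): P = [7];  Q = [1]
  Insert 3 (step 2): P = [3] / [7];  Q = [1] / [2]
  Insert 4 (step 3): P = [3, 4] / [7];  Q = [1, 3] / [2]
  Insert 5 (step 4): P = [3, 4, 5] / [7];  Q = [1, 3, 4] / [2]
  Insert 1 (step 5): P = [1, 4, 5] / [3] / [7];  Q = [1, 3, 4] / [2] / [5]
  Insert 2 (step 6): P = [1, 2, 5] / [3, 4] / [7];  Q = [1, 3, 4] / [2, 6] / [5]
  Insert 6 (step 7): P = [1, 2, 5, 6] / [3, 4] / [7];  Q = [1, 3, 4, 7] / [2, 6] / [5]
Final shape: (4, 2, 1).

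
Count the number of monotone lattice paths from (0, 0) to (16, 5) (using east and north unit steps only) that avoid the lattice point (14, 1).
Number of paths = 20124

Total paths from (0, 0) to (16, 5): C(21, 16) = 20349. Paths through (14, 1): (paths (0, 0) → (14, 1)) × (paths (14, 1) → (16, 5)) = C(15, 14) · C(6, 2) = 15 · 15 = 225. Avoidance count = 20349 − 225 = 20124.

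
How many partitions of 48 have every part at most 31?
p(48, parts ≤ 31) = 146358

Use the recurrence p(n, m) = p(n, m−1) + p(n−m, m): either the largest part is < m (count p(n, m−1)) or the largest part is exactly m (remove one copy of m, count p(n−m, m)). With p(0, ·) = 1 this gives p(48, parts ≤ 31) = 146358. (By conjugating Young diagrams, this also counts partitions of 48 into at most 31 parts.)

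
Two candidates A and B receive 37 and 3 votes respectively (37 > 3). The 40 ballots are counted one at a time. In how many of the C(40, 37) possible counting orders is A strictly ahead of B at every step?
Strict-lead orderings = 8398

Total orderings of the 40 votes with 37 for A: C(40, 37) = 9880. By the Bertrand ballot formula (Cycle Lemma / reflection principle), the number of orderings in which A is strictly ahead of B throughout is (p − q)/(p + q) · C(p + q, p) = (37 − 3)/(37 + 3) · 9880 = 8398.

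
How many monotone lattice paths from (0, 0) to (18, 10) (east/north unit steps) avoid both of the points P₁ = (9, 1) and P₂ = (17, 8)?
Number of paths = 9585235

Inclusion–exclusion. Total paths: C(28, 18) = 13123110. Through P₁: C(10, 9)·C(18, 9) = 486200. Through P₂: C(25, 17)·C(3, 1) = 3244725. Since P₁ is strictly southwest of P₂, a monotone path through both must visit P₁ then P₂; paths through both = C(10, 9)·C(15, 8)·C(3, 1) = 193050. Avoid both = 13123110 − 486200 − 3244725 + 193050 = 9585235.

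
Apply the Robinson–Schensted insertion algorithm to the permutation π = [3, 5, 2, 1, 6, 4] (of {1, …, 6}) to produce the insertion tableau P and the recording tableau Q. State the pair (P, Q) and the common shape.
P = [1, 4, 6] / [2, 5] / [3];  Q = [1, 2, 5] / [3, 6] / [4];  common shape = (3, 2, 1)

Row-insert the values π_1, π_2, … into P one at a time, bumping the leftmost entry strictly greater than the inserted value down to the next row. The recording tableau Q records, in position (i, j), the step at which that cell was added to P.
  Insert 3 (step 1): P = [3];  Q = [1]
  Insert 5 (step 2): P = [3, 5];  Q = [1, 2]
  Insert 2 (step 3): P = [2, 5] / [3];  Q = [1, 2] / [3]
  Insert 1 (step 4): P = [1, 5] / [2] / [3];  Q = [1, 2] / [3] / [4]
  Insert 6 (step 5): P = [1, 5, 6] / [2] / [3];  Q = [1, 2, 5] / [3] / [4]
  Insert 4 (step 6): P = [1, 4, 6] / [2, 5] / [3];  Q = [1, 2, 5] / [3, 6] / [4]
Final shape: (3, 2, 1).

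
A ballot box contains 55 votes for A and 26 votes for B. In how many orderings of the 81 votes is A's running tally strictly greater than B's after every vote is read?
Strict-lead orderings = 405346084712446539872

Total orderings of the 81 votes with 55 for A: C(81, 55) = 1132173546955454128608. By the Bertrand ballot formula (Cycle Lemma / reflection principle), the number of orderings in which A is strictly ahead of B throughout is (p − q)/(p + q) · C(p + q, p) = (55 − 26)/(55 + 26) · 1132173546955454128608 = 405346084712446539872.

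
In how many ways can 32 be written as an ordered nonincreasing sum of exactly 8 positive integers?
p(32, 8 parts) = 919

Partitions of n into exactly k parts are in bijection with partitions of n − k into at most k parts (subtract 1 from each part). So p(32, exactly 8) = p(24, parts ≤ 8). Computing via the recurrence p(m, j) = p(m, j−1) + p(m−j, j) gives 919.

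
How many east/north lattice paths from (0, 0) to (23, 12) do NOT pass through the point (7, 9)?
Number of paths = 823366440

Total paths from (0, 0) to (23, 12): C(35, 23) = 834451800. Paths through (7, 9): (paths (0, 0) → (7, 9)) × (paths (7, 9) → (23, 12)) = C(16, 7) · C(19, 16) = 11440 · 969 = 11085360. Avoidance count = 834451800 − 11085360 = 823366440.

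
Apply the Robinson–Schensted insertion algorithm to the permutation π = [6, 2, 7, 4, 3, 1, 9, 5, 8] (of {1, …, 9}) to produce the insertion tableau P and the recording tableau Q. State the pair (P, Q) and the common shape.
P = [1, 3, 5, 8] / [2, 7, 9] / [4] / [6];  Q = [1, 3, 7, 9] / [2, 4, 8] / [5] / [6];  common shape = (4, 3, 1, 1)

Row-insert the values π_1, π_2, … into P one at a time, bumping the leftmost entry strictly greater than the inserted value down to the next row. The recording tableau Q records, in position (i, j), the step at which that cell was added to P.
  Insert 6 (step 1): P = [6];  Q = [1]
  Insert 2 (step 2): P = [2] / [6];  Q = [1] / [2]
  Insert 7 (step 3): P = [2, 7] / [6];  Q = [1, 3] / [2]
  Insert 4 (step 4): P = [2, 4] / [6, 7];  Q = [1, 3] / [2, 4]
  Insert 3 (step 5): P = [2, 3] / [4, 7] / [6];  Q = [1, 3] / [2, 4] / [5]
  Insert 1 (step 6): P = [1, 3] / [2, 7] / [4] / [6];  Q = [1, 3] / [2, 4] / [5] / [6]
  Insert 9 (step 7): P = [1, 3, 9] / [2, 7] / [4] / [6];  Q = [1, 3, 7] / [2, 4] / [5] / [6]
  Insert 5 (step 8): P = [1, 3, 5] / [2, 7, 9] / [4] / [6];  Q = [1, 3, 7] / [2, 4, 8] / [5] / [6]
  Insert 8 (step 9): P = [1, 3, 5, 8] / [2, 7, 9] / [4] / [6];  Q = [1, 3, 7, 9] / [2, 4, 8] / [5] / [6]
Final shape: (4, 3, 1, 1).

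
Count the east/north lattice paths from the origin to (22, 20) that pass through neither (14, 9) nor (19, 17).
Number of paths = 301111291440

Inclusion–exclusion. Total paths: C(42, 22) = 513791607420. Through P₁: C(23, 14)·C(19, 8) = 61764854580. Through P₂: C(36, 19)·C(6, 3) = 171949932000. Since P₁ is strictly southwest of P₂, a monotone path through both must visit P₁ then P₂; paths through both = C(23, 14)·C(13, 5)·C(6, 3) = 21034470600. Avoid both = 513791607420 − 61764854580 − 171949932000 + 21034470600 = 301111291440.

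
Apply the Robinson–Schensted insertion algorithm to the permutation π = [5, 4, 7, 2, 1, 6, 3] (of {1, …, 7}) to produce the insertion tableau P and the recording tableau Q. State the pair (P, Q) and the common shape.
P = [1, 3] / [2, 6] / [4, 7] / [5];  Q = [1, 3] / [2, 6] / [4, 7] / [5];  common shape = (2, 2, 2, 1)

Row-insert the values π_1, π_2, … into P one at a time, bumping the leftmost entry strictly greater than the inserted value down to the next row. The recording tableau Q records, in position (i, j), the step at which that cell was added to P.
  Insert 5 (step 1): P = [5];  Q = [1]
  Insert 4 (step 2): P = [4] / [5];  Q = [1] / [2]
  Insert 7 (step 3): P = [4, 7] / [5];  Q = [1, 3] / [2]
  Insert 2 (step 4): P = [2, 7] / [4] / [5];  Q = [1, 3] / [2] / [4]
  Insert 1 (step 5): P = [1, 7] / [2] / [4] / [5];  Q = [1, 3] / [2] / [4] / [5]
  Insert 6 (step 6): P = [1, 6] / [2, 7] / [4] / [5];  Q = [1, 3] / [2, 6] / [4] / [5]
  Insert 3 (step 7): P = [1, 3] / [2, 6] / [4, 7] / [5];  Q = [1, 3] / [2, 6] / [4, 7] / [5]
Final shape: (2, 2, 2, 1).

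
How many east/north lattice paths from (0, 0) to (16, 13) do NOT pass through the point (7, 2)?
Number of paths = 61817355

Total paths from (0, 0) to (16, 13): C(29, 16) = 67863915. Paths through (7, 2): (paths (0, 0) → (7, 2)) × (paths (7, 2) → (16, 13)) = C(9, 7) · C(20, 9) = 36 · 167960 = 6046560. Avoidance count = 67863915 − 6046560 = 61817355.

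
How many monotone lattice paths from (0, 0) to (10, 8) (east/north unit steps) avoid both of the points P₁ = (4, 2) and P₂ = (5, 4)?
Number of paths = 19692

Inclusion–exclusion. Total paths: C(18, 10) = 43758. Through P₁: C(6, 4)·C(12, 6) = 13860. Through P₂: C(9, 5)·C(9, 5) = 15876. Since P₁ is strictly southwest of P₂, a monotone path through both must visit P₁ then P₂; paths through both = C(6, 4)·C(3, 1)·C(9, 5) = 5670. Avoid both = 43758 − 13860 − 15876 + 5670 = 19692.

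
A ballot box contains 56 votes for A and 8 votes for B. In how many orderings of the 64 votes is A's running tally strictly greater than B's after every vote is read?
Strict-lead orderings = 3319624026

Total orderings of the 64 votes with 56 for A: C(64, 56) = 4426165368. By the Bertrand ballot formula (Cycle Lemma / reflection principle), the number of orderings in which A is strictly ahead of B throughout is (p − q)/(p + q) · C(p + q, p) = (56 − 8)/(56 + 8) · 4426165368 = 3319624026.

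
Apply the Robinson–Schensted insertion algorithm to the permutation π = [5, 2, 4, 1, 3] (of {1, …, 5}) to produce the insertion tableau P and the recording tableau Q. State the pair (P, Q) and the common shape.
P = [1, 3] / [2, 4] / [5];  Q = [1, 3] / [2, 5] / [4];  common shape = (2, 2, 1)

Row-insert the values π_1, π_2, … into P one at a time, bumping the leftmost entry strictly greater than the inserted value down to the next row. The recording tableau Q records, in position (i, j), the step at which that cell was added to P.
  Insert 5 (step 1): P = [5];  Q = [1]
  Insert 2 (step 2): P = [2] / [5];  Q = [1] / [2]
  Insert 4 (step 3): P = [2, 4] / [5];  Q = [1, 3] / [2]
  Insert 1 (step 4): P = [1, 4] / [2] / [5];  Q = [1, 3] / [2] / [4]
  Insert 3 (step 5): P = [1, 3] / [2, 4] / [5];  Q = [1, 3] / [2, 5] / [4]
Final shape: (2, 2, 1).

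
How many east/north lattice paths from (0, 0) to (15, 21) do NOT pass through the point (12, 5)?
Number of paths = 5561906388

Total paths from (0, 0) to (15, 21): C(36, 15) = 5567902560. Paths through (12, 5): (paths (0, 0) → (12, 5)) × (paths (12, 5) → (15, 21)) = C(17, 12) · C(19, 3) = 6188 · 969 = 5996172. Avoidance count = 5567902560 − 5996172 = 5561906388.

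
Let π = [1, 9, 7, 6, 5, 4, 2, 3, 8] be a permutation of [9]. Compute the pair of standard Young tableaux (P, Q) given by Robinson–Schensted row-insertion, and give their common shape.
P = [1, 2, 3, 8] / [4] / [5] / [6] / [7] / [9];  Q = [1, 2, 8, 9] / [3] / [4] / [5] / [6] / [7];  common shape = (4, 1, 1, 1, 1, 1)

Row-insert the values π_1, π_2, … into P one at a time, bumping the leftmost entry strictly greater than the inserted value down to the next row. The recording tableau Q records, in position (i, j), the step at which that cell was added to P.
  Insert 1 (step 1): P = [1];  Q = [1]
  Insert 9 (step 2): P = [1, 9];  Q = [1, 2]
  Insert 7 (step 3): P = [1, 7] / [9];  Q = [1, 2] / [3]
  Insert 6 (step 4): P = [1, 6] / [7] / [9];  Q = [1, 2] / [3] / [4]
  Insert 5 (step 5): P = [1, 5] / [6] / [7] / [9];  Q = [1, 2] / [3] / [4] / [5]
  Insert 4 (step 6): P = [1, 4] / [5] / [6] / [7] / [9];  Q = [1, 2] / [3] / [4] / [5] / [6]
  Insert 2 (step 7): P = [1, 2] / [4] / [5] / [6] / [7] / [9];  Q = [1, 2] / [3] / [4] / [5] / [6] / [7]
  Insert 3 (step 8): P = [1, 2, 3] / [4] / [5] / [6] / [7] / [9];  Q = [1, 2, 8] / [3] / [4] / [5] / [6] / [7]
  Insert 8 (step 9): P = [1, 2, 3, 8] / [4] / [5] / [6] / [7] / [9];  Q = [1, 2, 8, 9] / [3] / [4] / [5] / [6] / [7]
Final shape: (4, 1, 1, 1, 1, 1).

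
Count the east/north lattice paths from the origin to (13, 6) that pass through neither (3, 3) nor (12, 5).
Number of paths = 11236

Inclusion–exclusion. Total paths: C(19, 13) = 27132. Through P₁: C(6, 3)·C(13, 10) = 5720. Through P₂: C(17, 12)·C(2, 1) = 12376. Since P₁ is strictly southwest of P₂, a monotone path through both must visit P₁ then P₂; paths through both = C(6, 3)·C(11, 9)·C(2, 1) = 2200. Avoid both = 27132 − 5720 − 12376 + 2200 = 11236.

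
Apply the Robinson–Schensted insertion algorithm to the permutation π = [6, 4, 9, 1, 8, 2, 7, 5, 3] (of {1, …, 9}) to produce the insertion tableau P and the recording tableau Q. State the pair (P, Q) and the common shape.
P = [1, 2, 3] / [4, 5] / [6, 7] / [8] / [9];  Q = [1, 3, 7] / [2, 5] / [4, 6] / [8] / [9];  common shape = (3, 2, 2, 1, 1)

Row-insert the values π_1, π_2, … into P one at a time, bumping the leftmost entry strictly greater than the inserted value down to the next row. The recording tableau Q records, in position (i, j), the step at which that cell was added to P.
  Insert 6 (step 1): P = [6];  Q = [1]
  Insert 4 (step 2): P = [4] / [6];  Q = [1] / [2]
  Insert 9 (step 3): P = [4, 9] / [6];  Q = [1, 3] / [2]
  Insert 1 (step 4): P = [1, 9] / [4] / [6];  Q = [1, 3] / [2] / [4]
  Insert 8 (step 5): P = [1, 8] / [4, 9] / [6];  Q = [1, 3] / [2, 5] / [4]
  Insert 2 (step 6): P = [1, 2] / [4, 8] / [6, 9];  Q = [1, 3] / [2, 5] / [4, 6]
  Insert 7 (step 7): P = [1, 2, 7] / [4, 8] / [6, 9];  Q = [1, 3, 7] / [2, 5] / [4, 6]
  Insert 5 (step 8): P = [1, 2, 5] / [4, 7] / [6, 8] / [9];  Q = [1, 3, 7] / [2, 5] / [4, 6] / [8]
  Insert 3 (step 9): P = [1, 2, 3] / [4, 5] / [6, 7] / [8] / [9];  Q = [1, 3, 7] / [2, 5] / [4, 6] / [8] / [9]
Final shape: (3, 2, 2, 1, 1).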